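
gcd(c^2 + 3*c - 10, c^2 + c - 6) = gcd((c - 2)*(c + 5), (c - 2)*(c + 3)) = c - 2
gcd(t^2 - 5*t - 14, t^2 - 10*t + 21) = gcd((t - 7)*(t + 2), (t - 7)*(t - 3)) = t - 7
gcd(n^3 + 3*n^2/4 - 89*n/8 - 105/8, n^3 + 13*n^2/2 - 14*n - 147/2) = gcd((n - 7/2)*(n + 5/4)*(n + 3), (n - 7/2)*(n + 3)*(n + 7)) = n^2 - n/2 - 21/2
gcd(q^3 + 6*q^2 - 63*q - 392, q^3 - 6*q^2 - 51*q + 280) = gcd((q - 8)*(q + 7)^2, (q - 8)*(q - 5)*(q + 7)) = q^2 - q - 56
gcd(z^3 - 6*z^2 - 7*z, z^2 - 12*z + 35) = z - 7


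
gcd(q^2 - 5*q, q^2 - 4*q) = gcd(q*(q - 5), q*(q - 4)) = q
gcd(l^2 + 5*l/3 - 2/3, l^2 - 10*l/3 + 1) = l - 1/3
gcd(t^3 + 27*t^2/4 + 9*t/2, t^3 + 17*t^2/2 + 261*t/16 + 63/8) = t^2 + 27*t/4 + 9/2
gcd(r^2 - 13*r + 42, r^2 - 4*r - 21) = r - 7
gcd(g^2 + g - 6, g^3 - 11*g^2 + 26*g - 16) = g - 2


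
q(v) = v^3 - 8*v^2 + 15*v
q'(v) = 3*v^2 - 16*v + 15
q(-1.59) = -48.09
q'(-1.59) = 48.02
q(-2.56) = -107.61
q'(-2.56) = 75.62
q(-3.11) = -154.11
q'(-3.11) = 93.78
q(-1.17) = -30.10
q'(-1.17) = 37.83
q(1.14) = 8.18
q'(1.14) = 0.66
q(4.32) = -3.88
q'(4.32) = 1.87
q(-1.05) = -25.73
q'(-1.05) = 35.11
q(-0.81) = -17.93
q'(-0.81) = 29.93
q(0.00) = 0.00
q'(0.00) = 15.00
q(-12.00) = -3060.00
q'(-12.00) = 639.00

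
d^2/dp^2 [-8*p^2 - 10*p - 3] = -16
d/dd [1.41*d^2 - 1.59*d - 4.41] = 2.82*d - 1.59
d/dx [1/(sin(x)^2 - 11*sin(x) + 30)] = (11 - 2*sin(x))*cos(x)/(sin(x)^2 - 11*sin(x) + 30)^2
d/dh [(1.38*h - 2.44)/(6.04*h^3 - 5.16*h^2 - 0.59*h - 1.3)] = (-16.6704*h^3 + 51.3336*h^2 - 25.1808*h - 3.2336)/(36.4816*h^6 - 62.3328*h^5 + 19.4984*h^4 - 9.6152*h^3 + 13.7641*h^2 + 1.534*h + 1.69)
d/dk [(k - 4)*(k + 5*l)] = 2*k + 5*l - 4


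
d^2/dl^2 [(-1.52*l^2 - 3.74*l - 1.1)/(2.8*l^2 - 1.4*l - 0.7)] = (1.4210854715202e-14*l^4 - 70.56*l^3 - 69.6192*l^2 - 18.1104*l - 2.7832)/(21.952*l^6 - 32.928*l^5 + 13.72*l^3 - 2.058*l - 0.343)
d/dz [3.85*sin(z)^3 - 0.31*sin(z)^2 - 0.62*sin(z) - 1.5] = (11.55*sin(z)^2 - 0.62*sin(z) - 0.62)*cos(z)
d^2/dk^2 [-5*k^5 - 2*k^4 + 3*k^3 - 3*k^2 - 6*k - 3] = -100*k^3 - 24*k^2 + 18*k - 6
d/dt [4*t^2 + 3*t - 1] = 8*t + 3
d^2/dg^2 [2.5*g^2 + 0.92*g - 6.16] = 5.00000000000000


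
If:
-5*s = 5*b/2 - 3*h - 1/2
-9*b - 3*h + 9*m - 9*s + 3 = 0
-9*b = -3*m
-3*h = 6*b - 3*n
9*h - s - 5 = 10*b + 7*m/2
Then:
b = 6/5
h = 97/28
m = 18/5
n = 821/140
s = 221/140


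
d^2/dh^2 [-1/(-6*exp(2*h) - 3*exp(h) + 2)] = 3*(6*(4*exp(h) + 1)^2*exp(h) - (8*exp(h) + 1)*(6*exp(2*h) + 3*exp(h) - 2))*exp(h)/(6*exp(2*h) + 3*exp(h) - 2)^3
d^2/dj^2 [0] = 0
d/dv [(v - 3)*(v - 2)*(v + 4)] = 3*v^2 - 2*v - 14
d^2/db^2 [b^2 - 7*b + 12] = 2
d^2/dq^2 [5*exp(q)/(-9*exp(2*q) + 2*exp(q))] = (-405*exp(q) - 90)*exp(q)/(729*exp(3*q) - 486*exp(2*q) + 108*exp(q) - 8)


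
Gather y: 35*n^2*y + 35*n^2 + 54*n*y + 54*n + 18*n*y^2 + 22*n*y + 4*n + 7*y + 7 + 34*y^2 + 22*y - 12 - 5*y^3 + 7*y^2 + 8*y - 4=35*n^2 + 58*n - 5*y^3 + y^2*(18*n + 41) + y*(35*n^2 + 76*n + 37) - 9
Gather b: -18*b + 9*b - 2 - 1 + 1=-9*b - 2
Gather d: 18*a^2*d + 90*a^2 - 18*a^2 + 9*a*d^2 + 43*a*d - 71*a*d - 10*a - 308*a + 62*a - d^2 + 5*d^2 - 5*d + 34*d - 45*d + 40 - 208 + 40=72*a^2 - 256*a + d^2*(9*a + 4) + d*(18*a^2 - 28*a - 16) - 128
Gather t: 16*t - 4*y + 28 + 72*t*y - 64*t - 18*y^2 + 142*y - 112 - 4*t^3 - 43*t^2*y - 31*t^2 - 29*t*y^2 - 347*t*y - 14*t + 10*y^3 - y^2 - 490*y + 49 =-4*t^3 + t^2*(-43*y - 31) + t*(-29*y^2 - 275*y - 62) + 10*y^3 - 19*y^2 - 352*y - 35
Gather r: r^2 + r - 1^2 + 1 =r^2 + r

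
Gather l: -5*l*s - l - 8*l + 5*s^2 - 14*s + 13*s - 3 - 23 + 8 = l*(-5*s - 9) + 5*s^2 - s - 18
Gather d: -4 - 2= -6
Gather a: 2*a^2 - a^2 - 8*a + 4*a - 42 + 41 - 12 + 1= a^2 - 4*a - 12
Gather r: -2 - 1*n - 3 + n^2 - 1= n^2 - n - 6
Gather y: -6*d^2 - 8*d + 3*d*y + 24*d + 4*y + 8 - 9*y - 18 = -6*d^2 + 16*d + y*(3*d - 5) - 10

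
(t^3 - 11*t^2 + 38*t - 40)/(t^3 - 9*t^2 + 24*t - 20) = (t - 4)/(t - 2)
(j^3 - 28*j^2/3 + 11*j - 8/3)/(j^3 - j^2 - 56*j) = (3*j^2 - 4*j + 1)/(3*j*(j + 7))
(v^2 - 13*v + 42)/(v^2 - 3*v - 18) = (v - 7)/(v + 3)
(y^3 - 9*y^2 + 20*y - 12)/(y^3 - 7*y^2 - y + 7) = (y^2 - 8*y + 12)/(y^2 - 6*y - 7)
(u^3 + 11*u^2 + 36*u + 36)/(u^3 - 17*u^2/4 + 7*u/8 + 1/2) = 8*(u^3 + 11*u^2 + 36*u + 36)/(8*u^3 - 34*u^2 + 7*u + 4)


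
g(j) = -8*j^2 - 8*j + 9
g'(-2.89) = 38.24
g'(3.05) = -56.80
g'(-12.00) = 184.00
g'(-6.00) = 88.00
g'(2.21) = -43.36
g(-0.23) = 10.42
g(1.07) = -8.72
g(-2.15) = -10.78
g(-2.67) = -26.67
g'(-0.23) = -4.32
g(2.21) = -47.75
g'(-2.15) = 26.40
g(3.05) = -89.82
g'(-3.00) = 40.00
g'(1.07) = -25.12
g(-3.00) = -39.00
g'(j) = -16*j - 8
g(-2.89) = -34.70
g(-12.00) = -1047.00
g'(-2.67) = 34.72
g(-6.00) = -231.00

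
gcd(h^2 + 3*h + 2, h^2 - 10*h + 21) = 1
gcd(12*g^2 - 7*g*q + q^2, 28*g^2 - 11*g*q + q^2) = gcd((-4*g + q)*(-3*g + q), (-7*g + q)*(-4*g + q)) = -4*g + q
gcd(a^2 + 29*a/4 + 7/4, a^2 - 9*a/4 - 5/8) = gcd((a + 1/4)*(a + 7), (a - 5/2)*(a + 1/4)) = a + 1/4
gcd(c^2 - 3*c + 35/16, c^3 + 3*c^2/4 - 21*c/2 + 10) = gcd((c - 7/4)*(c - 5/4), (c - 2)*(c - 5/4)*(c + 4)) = c - 5/4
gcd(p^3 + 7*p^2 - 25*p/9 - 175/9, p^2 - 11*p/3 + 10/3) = p - 5/3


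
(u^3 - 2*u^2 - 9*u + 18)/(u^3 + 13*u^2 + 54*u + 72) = (u^2 - 5*u + 6)/(u^2 + 10*u + 24)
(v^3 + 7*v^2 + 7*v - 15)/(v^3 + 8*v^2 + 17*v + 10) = (v^2 + 2*v - 3)/(v^2 + 3*v + 2)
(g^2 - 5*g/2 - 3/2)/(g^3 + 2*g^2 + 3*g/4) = 2*(g - 3)/(g*(2*g + 3))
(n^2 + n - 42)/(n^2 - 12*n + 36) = (n + 7)/(n - 6)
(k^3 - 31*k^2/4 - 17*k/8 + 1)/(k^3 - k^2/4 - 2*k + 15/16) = 2*(8*k^3 - 62*k^2 - 17*k + 8)/(16*k^3 - 4*k^2 - 32*k + 15)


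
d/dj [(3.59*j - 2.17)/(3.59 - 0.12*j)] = (1.515324*j - 45.333443)/(0.12*j - 3.59)^3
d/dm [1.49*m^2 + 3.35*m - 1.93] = 2.98*m + 3.35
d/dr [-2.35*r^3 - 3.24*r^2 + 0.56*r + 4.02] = -7.05*r^2 - 6.48*r + 0.56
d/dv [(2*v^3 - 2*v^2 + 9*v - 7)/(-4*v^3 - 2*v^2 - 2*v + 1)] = (-12*v^4 + 64*v^3 - 56*v^2 - 32*v - 5)/(16*v^6 + 16*v^5 + 20*v^4 - 4*v + 1)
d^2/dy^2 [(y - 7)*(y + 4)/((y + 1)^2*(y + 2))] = 2*(y^4 - 11*y^3 - 198*y^2 - 556*y - 442)/(y^7 + 10*y^6 + 42*y^5 + 96*y^4 + 129*y^3 + 102*y^2 + 44*y + 8)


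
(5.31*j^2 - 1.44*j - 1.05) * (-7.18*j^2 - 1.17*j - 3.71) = -38.1258*j^4 + 4.1265*j^3 - 10.4763*j^2 + 6.5709*j + 3.8955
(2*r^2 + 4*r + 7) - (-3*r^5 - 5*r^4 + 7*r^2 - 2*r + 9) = 3*r^5 + 5*r^4 - 5*r^2 + 6*r - 2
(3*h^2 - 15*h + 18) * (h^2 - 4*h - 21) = 3*h^4 - 27*h^3 + 15*h^2 + 243*h - 378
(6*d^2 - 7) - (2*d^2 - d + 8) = 4*d^2 + d - 15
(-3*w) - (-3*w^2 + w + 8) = 3*w^2 - 4*w - 8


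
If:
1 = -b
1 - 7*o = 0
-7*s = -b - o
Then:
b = -1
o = 1/7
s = -6/49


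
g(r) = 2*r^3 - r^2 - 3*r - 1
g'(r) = 6*r^2 - 2*r - 3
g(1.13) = -2.78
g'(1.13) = 2.40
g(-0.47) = -0.02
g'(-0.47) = -0.73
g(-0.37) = -0.13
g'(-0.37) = -1.44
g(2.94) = 32.36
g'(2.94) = 42.98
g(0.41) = -2.26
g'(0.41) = -2.81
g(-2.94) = -51.65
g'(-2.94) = 54.74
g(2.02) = 5.34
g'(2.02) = 17.44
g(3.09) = 39.19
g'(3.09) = 48.11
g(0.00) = -1.00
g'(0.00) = -3.00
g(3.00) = 35.00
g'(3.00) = 45.00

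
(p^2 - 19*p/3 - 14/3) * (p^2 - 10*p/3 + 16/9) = p^4 - 29*p^3/3 + 164*p^2/9 + 116*p/27 - 224/27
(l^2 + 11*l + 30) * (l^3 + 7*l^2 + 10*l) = l^5 + 18*l^4 + 117*l^3 + 320*l^2 + 300*l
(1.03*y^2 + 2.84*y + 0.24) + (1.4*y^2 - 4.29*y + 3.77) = 2.43*y^2 - 1.45*y + 4.01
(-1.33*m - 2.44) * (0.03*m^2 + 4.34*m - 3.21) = -0.0399*m^3 - 5.8454*m^2 - 6.3203*m + 7.8324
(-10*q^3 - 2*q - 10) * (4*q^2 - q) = -40*q^5 + 10*q^4 - 8*q^3 - 38*q^2 + 10*q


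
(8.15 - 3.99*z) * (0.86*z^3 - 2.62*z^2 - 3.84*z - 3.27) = -3.4314*z^4 + 17.4628*z^3 - 6.0314*z^2 - 18.2487*z - 26.6505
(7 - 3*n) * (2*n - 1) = -6*n^2 + 17*n - 7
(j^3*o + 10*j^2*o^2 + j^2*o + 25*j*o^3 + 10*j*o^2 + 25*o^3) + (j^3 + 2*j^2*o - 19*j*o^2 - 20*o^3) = j^3*o + j^3 + 10*j^2*o^2 + 3*j^2*o + 25*j*o^3 - 9*j*o^2 + 5*o^3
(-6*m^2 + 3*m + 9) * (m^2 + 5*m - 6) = -6*m^4 - 27*m^3 + 60*m^2 + 27*m - 54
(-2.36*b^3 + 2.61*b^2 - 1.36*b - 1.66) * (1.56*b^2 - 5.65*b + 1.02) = -3.6816*b^5 + 17.4056*b^4 - 19.2753*b^3 + 7.7566*b^2 + 7.9918*b - 1.6932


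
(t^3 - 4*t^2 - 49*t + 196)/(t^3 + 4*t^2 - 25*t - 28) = (t - 7)/(t + 1)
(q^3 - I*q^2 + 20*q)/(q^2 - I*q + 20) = q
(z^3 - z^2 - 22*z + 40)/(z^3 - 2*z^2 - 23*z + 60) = (z - 2)/(z - 3)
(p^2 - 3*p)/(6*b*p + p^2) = (p - 3)/(6*b + p)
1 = 1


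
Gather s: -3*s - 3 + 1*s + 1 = -2*s - 2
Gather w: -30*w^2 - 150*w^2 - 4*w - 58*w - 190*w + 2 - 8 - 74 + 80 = -180*w^2 - 252*w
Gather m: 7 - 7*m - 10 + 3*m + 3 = -4*m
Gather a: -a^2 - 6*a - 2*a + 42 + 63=-a^2 - 8*a + 105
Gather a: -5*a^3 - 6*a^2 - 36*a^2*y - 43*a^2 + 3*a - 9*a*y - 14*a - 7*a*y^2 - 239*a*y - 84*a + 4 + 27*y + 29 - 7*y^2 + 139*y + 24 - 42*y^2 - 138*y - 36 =-5*a^3 + a^2*(-36*y - 49) + a*(-7*y^2 - 248*y - 95) - 49*y^2 + 28*y + 21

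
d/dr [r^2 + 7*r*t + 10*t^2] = 2*r + 7*t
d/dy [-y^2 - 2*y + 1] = -2*y - 2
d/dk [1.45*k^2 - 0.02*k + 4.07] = 2.9*k - 0.02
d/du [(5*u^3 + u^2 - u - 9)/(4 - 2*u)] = (-10*u^3 + 29*u^2 + 4*u - 11)/(2*(u^2 - 4*u + 4))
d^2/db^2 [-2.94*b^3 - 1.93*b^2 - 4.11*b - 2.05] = -17.64*b - 3.86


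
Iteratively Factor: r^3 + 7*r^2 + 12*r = (r + 3)*(r^2 + 4*r) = (r + 3)*(r + 4)*(r)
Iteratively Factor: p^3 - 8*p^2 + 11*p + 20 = (p - 4)*(p^2 - 4*p - 5) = (p - 5)*(p - 4)*(p + 1)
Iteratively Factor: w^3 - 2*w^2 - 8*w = (w)*(w^2 - 2*w - 8) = w*(w + 2)*(w - 4)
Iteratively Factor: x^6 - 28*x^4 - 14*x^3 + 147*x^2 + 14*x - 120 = (x - 1)*(x^5 + x^4 - 27*x^3 - 41*x^2 + 106*x + 120) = (x - 1)*(x + 4)*(x^4 - 3*x^3 - 15*x^2 + 19*x + 30) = (x - 5)*(x - 1)*(x + 4)*(x^3 + 2*x^2 - 5*x - 6) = (x - 5)*(x - 1)*(x + 3)*(x + 4)*(x^2 - x - 2) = (x - 5)*(x - 2)*(x - 1)*(x + 3)*(x + 4)*(x + 1)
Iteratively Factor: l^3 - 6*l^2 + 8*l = (l)*(l^2 - 6*l + 8) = l*(l - 2)*(l - 4)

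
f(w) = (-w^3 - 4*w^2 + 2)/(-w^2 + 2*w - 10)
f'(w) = (2*w - 2)*(-w^3 - 4*w^2 + 2)/(-w^2 + 2*w - 10)^2 + (-3*w^2 - 8*w)/(-w^2 + 2*w - 10)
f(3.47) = 5.82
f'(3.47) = 2.33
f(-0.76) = -0.01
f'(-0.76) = -0.36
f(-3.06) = 0.27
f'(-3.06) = 0.23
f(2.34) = 3.03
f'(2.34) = 2.50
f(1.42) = 0.97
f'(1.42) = 1.81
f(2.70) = 3.94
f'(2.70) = 2.53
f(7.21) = 12.21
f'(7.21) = 1.30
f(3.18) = 5.13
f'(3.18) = 2.43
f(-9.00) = -3.73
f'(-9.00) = 0.88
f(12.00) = 17.71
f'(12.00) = 1.06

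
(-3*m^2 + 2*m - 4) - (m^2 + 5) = -4*m^2 + 2*m - 9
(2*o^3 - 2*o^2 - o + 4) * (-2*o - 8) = -4*o^4 - 12*o^3 + 18*o^2 - 32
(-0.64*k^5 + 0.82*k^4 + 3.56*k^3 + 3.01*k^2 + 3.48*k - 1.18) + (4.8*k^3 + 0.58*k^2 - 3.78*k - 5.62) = -0.64*k^5 + 0.82*k^4 + 8.36*k^3 + 3.59*k^2 - 0.3*k - 6.8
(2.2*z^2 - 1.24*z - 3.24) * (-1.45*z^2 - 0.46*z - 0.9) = -3.19*z^4 + 0.786*z^3 + 3.2884*z^2 + 2.6064*z + 2.916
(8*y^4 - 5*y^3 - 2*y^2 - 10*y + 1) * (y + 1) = 8*y^5 + 3*y^4 - 7*y^3 - 12*y^2 - 9*y + 1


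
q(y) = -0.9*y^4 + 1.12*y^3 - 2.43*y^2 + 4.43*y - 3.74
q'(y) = -3.6*y^3 + 3.36*y^2 - 4.86*y + 4.43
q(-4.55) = -565.44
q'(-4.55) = 435.21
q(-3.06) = -151.05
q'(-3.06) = 153.91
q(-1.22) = -16.79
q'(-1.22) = 21.90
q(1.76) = -6.00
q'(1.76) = -13.34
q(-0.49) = -6.68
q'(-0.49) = 8.04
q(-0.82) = -10.03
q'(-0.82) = 12.66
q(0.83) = -1.52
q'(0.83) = 0.65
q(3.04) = -58.13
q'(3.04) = -80.43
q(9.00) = -5249.12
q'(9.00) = -2391.55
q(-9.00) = -6961.82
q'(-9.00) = 2944.73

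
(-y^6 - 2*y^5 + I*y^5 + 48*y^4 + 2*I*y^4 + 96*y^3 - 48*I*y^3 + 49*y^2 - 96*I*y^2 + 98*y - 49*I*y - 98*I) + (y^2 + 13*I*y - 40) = -y^6 - 2*y^5 + I*y^5 + 48*y^4 + 2*I*y^4 + 96*y^3 - 48*I*y^3 + 50*y^2 - 96*I*y^2 + 98*y - 36*I*y - 40 - 98*I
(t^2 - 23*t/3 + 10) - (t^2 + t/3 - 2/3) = 32/3 - 8*t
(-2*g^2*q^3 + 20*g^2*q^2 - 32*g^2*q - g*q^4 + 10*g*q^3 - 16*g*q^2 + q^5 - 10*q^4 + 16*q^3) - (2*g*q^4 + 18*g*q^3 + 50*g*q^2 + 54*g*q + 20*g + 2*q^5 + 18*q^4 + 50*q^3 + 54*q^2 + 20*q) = -2*g^2*q^3 + 20*g^2*q^2 - 32*g^2*q - 3*g*q^4 - 8*g*q^3 - 66*g*q^2 - 54*g*q - 20*g - q^5 - 28*q^4 - 34*q^3 - 54*q^2 - 20*q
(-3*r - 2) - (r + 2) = -4*r - 4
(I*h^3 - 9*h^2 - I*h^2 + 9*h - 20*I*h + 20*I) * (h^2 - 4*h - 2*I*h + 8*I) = I*h^5 - 7*h^4 - 5*I*h^4 + 35*h^3 + 2*I*h^3 - 68*h^2 + 10*I*h^2 + 200*h - 8*I*h - 160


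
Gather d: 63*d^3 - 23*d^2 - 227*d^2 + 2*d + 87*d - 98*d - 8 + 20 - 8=63*d^3 - 250*d^2 - 9*d + 4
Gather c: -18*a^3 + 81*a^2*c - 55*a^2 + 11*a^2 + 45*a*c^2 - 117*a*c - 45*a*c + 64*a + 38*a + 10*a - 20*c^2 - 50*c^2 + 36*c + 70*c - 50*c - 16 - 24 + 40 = -18*a^3 - 44*a^2 + 112*a + c^2*(45*a - 70) + c*(81*a^2 - 162*a + 56)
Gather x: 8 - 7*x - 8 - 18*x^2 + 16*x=-18*x^2 + 9*x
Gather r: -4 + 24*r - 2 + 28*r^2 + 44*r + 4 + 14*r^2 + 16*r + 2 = 42*r^2 + 84*r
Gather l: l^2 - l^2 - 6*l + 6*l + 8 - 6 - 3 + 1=0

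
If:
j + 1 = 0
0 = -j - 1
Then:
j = -1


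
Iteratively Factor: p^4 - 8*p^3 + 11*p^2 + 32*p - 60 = (p - 3)*(p^3 - 5*p^2 - 4*p + 20) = (p - 3)*(p - 2)*(p^2 - 3*p - 10) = (p - 3)*(p - 2)*(p + 2)*(p - 5)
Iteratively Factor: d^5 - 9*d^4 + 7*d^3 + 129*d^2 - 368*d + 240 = (d - 4)*(d^4 - 5*d^3 - 13*d^2 + 77*d - 60) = (d - 4)*(d - 3)*(d^3 - 2*d^2 - 19*d + 20) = (d - 4)*(d - 3)*(d - 1)*(d^2 - d - 20) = (d - 5)*(d - 4)*(d - 3)*(d - 1)*(d + 4)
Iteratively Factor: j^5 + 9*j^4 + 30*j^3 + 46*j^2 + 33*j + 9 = (j + 1)*(j^4 + 8*j^3 + 22*j^2 + 24*j + 9) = (j + 1)*(j + 3)*(j^3 + 5*j^2 + 7*j + 3) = (j + 1)*(j + 3)^2*(j^2 + 2*j + 1) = (j + 1)^2*(j + 3)^2*(j + 1)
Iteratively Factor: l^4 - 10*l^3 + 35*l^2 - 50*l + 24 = (l - 1)*(l^3 - 9*l^2 + 26*l - 24) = (l - 2)*(l - 1)*(l^2 - 7*l + 12) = (l - 3)*(l - 2)*(l - 1)*(l - 4)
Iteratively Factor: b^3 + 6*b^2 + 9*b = (b + 3)*(b^2 + 3*b) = b*(b + 3)*(b + 3)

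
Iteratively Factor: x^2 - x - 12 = (x - 4)*(x + 3)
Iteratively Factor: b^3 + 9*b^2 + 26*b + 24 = (b + 2)*(b^2 + 7*b + 12) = (b + 2)*(b + 3)*(b + 4)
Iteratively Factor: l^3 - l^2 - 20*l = (l + 4)*(l^2 - 5*l) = (l - 5)*(l + 4)*(l)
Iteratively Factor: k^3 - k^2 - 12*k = (k)*(k^2 - k - 12) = k*(k - 4)*(k + 3)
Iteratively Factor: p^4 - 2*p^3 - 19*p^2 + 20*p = (p + 4)*(p^3 - 6*p^2 + 5*p) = (p - 1)*(p + 4)*(p^2 - 5*p) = (p - 5)*(p - 1)*(p + 4)*(p)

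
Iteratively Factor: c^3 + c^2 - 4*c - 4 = (c + 1)*(c^2 - 4) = (c + 1)*(c + 2)*(c - 2)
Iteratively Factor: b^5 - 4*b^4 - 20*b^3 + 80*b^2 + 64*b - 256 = (b + 2)*(b^4 - 6*b^3 - 8*b^2 + 96*b - 128) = (b - 4)*(b + 2)*(b^3 - 2*b^2 - 16*b + 32) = (b - 4)*(b + 2)*(b + 4)*(b^2 - 6*b + 8) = (b - 4)*(b - 2)*(b + 2)*(b + 4)*(b - 4)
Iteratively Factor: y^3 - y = (y)*(y^2 - 1) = y*(y + 1)*(y - 1)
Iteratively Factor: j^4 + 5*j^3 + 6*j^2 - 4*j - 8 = (j - 1)*(j^3 + 6*j^2 + 12*j + 8) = (j - 1)*(j + 2)*(j^2 + 4*j + 4) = (j - 1)*(j + 2)^2*(j + 2)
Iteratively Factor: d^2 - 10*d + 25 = (d - 5)*(d - 5)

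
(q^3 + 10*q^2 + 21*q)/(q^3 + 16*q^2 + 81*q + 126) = q/(q + 6)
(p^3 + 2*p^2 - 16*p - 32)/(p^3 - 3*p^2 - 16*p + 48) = (p + 2)/(p - 3)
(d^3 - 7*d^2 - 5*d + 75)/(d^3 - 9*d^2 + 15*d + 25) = (d + 3)/(d + 1)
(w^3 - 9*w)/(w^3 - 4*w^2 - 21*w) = (w - 3)/(w - 7)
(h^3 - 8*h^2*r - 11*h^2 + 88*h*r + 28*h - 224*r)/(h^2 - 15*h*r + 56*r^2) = (-h^2 + 11*h - 28)/(-h + 7*r)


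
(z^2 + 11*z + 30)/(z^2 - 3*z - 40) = (z + 6)/(z - 8)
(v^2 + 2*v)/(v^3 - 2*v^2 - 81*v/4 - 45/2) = 4*v*(v + 2)/(4*v^3 - 8*v^2 - 81*v - 90)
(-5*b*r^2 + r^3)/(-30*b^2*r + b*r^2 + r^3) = r/(6*b + r)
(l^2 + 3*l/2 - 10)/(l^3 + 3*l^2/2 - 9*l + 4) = (2*l - 5)/(2*l^2 - 5*l + 2)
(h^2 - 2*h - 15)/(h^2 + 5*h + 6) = (h - 5)/(h + 2)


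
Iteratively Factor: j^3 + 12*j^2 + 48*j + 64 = (j + 4)*(j^2 + 8*j + 16) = (j + 4)^2*(j + 4)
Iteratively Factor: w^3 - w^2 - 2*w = (w)*(w^2 - w - 2) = w*(w + 1)*(w - 2)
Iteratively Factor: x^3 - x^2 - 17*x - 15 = (x - 5)*(x^2 + 4*x + 3) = (x - 5)*(x + 1)*(x + 3)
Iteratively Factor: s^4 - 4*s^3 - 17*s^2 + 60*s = (s)*(s^3 - 4*s^2 - 17*s + 60) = s*(s - 5)*(s^2 + s - 12) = s*(s - 5)*(s - 3)*(s + 4)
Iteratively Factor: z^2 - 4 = (z + 2)*(z - 2)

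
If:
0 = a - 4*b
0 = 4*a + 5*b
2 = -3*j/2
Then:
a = 0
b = 0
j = -4/3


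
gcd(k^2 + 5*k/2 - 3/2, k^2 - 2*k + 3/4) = k - 1/2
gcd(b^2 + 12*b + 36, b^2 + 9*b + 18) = b + 6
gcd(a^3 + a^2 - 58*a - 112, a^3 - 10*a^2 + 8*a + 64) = a^2 - 6*a - 16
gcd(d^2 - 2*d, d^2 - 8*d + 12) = d - 2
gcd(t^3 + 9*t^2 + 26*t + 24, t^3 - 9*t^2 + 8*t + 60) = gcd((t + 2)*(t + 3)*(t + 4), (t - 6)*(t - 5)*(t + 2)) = t + 2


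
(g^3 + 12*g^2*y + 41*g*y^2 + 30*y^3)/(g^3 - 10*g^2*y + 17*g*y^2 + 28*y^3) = (g^2 + 11*g*y + 30*y^2)/(g^2 - 11*g*y + 28*y^2)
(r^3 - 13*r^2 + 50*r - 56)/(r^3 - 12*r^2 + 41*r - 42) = (r - 4)/(r - 3)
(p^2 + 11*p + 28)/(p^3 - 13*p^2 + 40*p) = (p^2 + 11*p + 28)/(p*(p^2 - 13*p + 40))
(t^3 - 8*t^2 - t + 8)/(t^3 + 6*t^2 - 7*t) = (t^2 - 7*t - 8)/(t*(t + 7))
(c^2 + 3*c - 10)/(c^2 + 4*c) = (c^2 + 3*c - 10)/(c*(c + 4))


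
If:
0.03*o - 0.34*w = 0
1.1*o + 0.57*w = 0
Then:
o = 0.00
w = 0.00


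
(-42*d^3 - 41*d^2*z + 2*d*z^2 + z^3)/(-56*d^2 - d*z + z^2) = (-6*d^2 - 5*d*z + z^2)/(-8*d + z)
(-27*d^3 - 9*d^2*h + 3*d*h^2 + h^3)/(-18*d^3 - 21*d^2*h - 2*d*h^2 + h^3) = (9*d^2 - h^2)/(6*d^2 + 5*d*h - h^2)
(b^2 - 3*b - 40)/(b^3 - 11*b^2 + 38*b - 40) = (b^2 - 3*b - 40)/(b^3 - 11*b^2 + 38*b - 40)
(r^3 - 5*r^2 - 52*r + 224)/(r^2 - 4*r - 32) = (r^2 + 3*r - 28)/(r + 4)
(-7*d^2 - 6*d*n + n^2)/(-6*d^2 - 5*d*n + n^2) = (7*d - n)/(6*d - n)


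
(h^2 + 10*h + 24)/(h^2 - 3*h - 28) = (h + 6)/(h - 7)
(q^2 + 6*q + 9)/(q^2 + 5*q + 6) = (q + 3)/(q + 2)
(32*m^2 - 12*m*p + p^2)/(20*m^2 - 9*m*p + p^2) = (-8*m + p)/(-5*m + p)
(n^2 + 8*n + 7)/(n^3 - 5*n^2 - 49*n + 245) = (n + 1)/(n^2 - 12*n + 35)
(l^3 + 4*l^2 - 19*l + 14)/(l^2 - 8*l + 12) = (l^2 + 6*l - 7)/(l - 6)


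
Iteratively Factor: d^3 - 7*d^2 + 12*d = (d - 3)*(d^2 - 4*d) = (d - 4)*(d - 3)*(d)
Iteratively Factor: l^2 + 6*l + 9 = (l + 3)*(l + 3)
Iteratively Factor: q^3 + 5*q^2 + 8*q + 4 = (q + 1)*(q^2 + 4*q + 4) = (q + 1)*(q + 2)*(q + 2)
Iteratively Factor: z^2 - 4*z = (z - 4)*(z)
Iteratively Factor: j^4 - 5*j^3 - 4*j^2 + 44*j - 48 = (j - 2)*(j^3 - 3*j^2 - 10*j + 24) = (j - 2)*(j + 3)*(j^2 - 6*j + 8) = (j - 4)*(j - 2)*(j + 3)*(j - 2)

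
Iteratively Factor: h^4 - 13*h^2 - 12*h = (h)*(h^3 - 13*h - 12) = h*(h + 1)*(h^2 - h - 12) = h*(h - 4)*(h + 1)*(h + 3)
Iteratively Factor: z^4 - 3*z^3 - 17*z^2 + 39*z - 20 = (z - 5)*(z^3 + 2*z^2 - 7*z + 4) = (z - 5)*(z - 1)*(z^2 + 3*z - 4) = (z - 5)*(z - 1)*(z + 4)*(z - 1)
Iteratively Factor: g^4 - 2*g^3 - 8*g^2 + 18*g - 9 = (g - 3)*(g^3 + g^2 - 5*g + 3) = (g - 3)*(g - 1)*(g^2 + 2*g - 3) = (g - 3)*(g - 1)*(g + 3)*(g - 1)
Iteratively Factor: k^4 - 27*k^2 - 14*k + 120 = (k - 2)*(k^3 + 2*k^2 - 23*k - 60) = (k - 2)*(k + 3)*(k^2 - k - 20) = (k - 5)*(k - 2)*(k + 3)*(k + 4)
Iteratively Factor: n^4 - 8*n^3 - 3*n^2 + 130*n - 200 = (n + 4)*(n^3 - 12*n^2 + 45*n - 50) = (n - 5)*(n + 4)*(n^2 - 7*n + 10) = (n - 5)^2*(n + 4)*(n - 2)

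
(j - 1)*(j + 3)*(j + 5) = j^3 + 7*j^2 + 7*j - 15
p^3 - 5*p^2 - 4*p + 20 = (p - 5)*(p - 2)*(p + 2)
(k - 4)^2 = k^2 - 8*k + 16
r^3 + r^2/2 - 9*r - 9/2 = (r - 3)*(r + 1/2)*(r + 3)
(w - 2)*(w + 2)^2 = w^3 + 2*w^2 - 4*w - 8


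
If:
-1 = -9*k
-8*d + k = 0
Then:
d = 1/72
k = 1/9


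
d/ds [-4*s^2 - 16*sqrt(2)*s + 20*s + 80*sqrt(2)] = -8*s - 16*sqrt(2) + 20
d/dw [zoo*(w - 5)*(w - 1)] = zoo*(w - 3)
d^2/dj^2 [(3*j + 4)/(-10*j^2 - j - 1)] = 2*(-(3*j + 4)*(20*j + 1)^2 + (90*j + 43)*(10*j^2 + j + 1))/(10*j^2 + j + 1)^3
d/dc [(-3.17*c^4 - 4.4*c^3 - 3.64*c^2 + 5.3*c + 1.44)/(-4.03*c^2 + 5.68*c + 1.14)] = (25.5502*c^5 - 36.2848*c^4 - 64.4392*c^3 - 14.3642*c^2 + 3.3072*c - 2.1372)/(16.2409*c^4 - 45.7808*c^3 + 23.074*c^2 + 12.9504*c + 1.2996)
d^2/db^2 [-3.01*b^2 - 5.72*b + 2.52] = -6.02000000000000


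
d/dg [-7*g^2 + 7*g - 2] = 7 - 14*g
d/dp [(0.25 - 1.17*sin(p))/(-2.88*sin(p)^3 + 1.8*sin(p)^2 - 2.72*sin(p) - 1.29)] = (-6.7392*sin(p)^3 + 4.266*sin(p)^2 - 0.9*sin(p) + 2.1893)*cos(p)/(8.2944*sin(p)^6 - 10.368*sin(p)^5 + 18.9072*sin(p)^4 - 2.3616*sin(p)^3 + 2.7544*sin(p)^2 + 7.0176*sin(p) + 1.6641)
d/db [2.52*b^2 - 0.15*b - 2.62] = 5.04*b - 0.15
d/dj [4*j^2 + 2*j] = 8*j + 2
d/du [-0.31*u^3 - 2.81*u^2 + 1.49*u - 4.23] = -0.93*u^2 - 5.62*u + 1.49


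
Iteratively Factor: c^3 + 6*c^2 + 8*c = (c + 4)*(c^2 + 2*c) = c*(c + 4)*(c + 2)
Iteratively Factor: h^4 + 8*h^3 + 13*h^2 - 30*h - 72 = (h - 2)*(h^3 + 10*h^2 + 33*h + 36) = (h - 2)*(h + 4)*(h^2 + 6*h + 9) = (h - 2)*(h + 3)*(h + 4)*(h + 3)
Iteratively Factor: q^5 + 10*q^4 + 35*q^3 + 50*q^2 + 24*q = (q + 4)*(q^4 + 6*q^3 + 11*q^2 + 6*q) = (q + 3)*(q + 4)*(q^3 + 3*q^2 + 2*q) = q*(q + 3)*(q + 4)*(q^2 + 3*q + 2) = q*(q + 1)*(q + 3)*(q + 4)*(q + 2)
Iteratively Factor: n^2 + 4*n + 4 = (n + 2)*(n + 2)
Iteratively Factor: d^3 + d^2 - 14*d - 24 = (d + 3)*(d^2 - 2*d - 8) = (d - 4)*(d + 3)*(d + 2)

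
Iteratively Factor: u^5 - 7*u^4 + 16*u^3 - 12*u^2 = (u)*(u^4 - 7*u^3 + 16*u^2 - 12*u) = u*(u - 2)*(u^3 - 5*u^2 + 6*u) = u*(u - 2)^2*(u^2 - 3*u) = u^2*(u - 2)^2*(u - 3)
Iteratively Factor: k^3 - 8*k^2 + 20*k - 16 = (k - 2)*(k^2 - 6*k + 8) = (k - 4)*(k - 2)*(k - 2)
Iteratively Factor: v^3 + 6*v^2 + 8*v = (v + 2)*(v^2 + 4*v) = v*(v + 2)*(v + 4)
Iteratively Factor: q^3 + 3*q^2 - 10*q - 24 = (q + 4)*(q^2 - q - 6) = (q - 3)*(q + 4)*(q + 2)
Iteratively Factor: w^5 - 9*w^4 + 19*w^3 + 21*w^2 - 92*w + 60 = (w - 5)*(w^4 - 4*w^3 - w^2 + 16*w - 12) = (w - 5)*(w - 2)*(w^3 - 2*w^2 - 5*w + 6) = (w - 5)*(w - 2)*(w - 1)*(w^2 - w - 6) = (w - 5)*(w - 3)*(w - 2)*(w - 1)*(w + 2)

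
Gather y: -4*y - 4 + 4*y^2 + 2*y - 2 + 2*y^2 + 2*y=6*y^2 - 6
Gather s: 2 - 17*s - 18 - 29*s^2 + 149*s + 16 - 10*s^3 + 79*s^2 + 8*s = -10*s^3 + 50*s^2 + 140*s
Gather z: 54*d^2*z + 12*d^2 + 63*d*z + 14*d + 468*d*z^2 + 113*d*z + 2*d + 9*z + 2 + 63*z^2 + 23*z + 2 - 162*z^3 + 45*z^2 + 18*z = 12*d^2 + 16*d - 162*z^3 + z^2*(468*d + 108) + z*(54*d^2 + 176*d + 50) + 4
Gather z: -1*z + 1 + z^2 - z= z^2 - 2*z + 1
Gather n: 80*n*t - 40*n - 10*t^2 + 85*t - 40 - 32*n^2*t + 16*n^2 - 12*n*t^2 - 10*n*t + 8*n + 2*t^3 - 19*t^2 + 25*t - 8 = n^2*(16 - 32*t) + n*(-12*t^2 + 70*t - 32) + 2*t^3 - 29*t^2 + 110*t - 48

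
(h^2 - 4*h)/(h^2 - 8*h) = (h - 4)/(h - 8)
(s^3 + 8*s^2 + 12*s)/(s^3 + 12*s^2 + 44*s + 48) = s/(s + 4)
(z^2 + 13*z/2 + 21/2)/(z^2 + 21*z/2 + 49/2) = (z + 3)/(z + 7)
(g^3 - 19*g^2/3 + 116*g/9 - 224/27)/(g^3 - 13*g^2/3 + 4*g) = (g^2 - 5*g + 56/9)/(g*(g - 3))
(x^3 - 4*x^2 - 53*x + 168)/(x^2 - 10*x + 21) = (x^2 - x - 56)/(x - 7)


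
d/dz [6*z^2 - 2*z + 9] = 12*z - 2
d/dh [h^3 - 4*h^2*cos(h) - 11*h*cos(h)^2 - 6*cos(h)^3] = 4*h^2*sin(h) + 3*h^2 + 11*h*sin(2*h) - 8*h*cos(h) + 18*sin(h)*cos(h)^2 - 11*cos(h)^2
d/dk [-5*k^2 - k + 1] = -10*k - 1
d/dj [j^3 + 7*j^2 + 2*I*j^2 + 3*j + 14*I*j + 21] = 3*j^2 + j*(14 + 4*I) + 3 + 14*I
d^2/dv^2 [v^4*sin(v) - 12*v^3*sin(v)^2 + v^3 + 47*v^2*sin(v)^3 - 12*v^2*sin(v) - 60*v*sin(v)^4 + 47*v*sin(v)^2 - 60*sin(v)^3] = -v^4*sin(v) + 8*v^3*cos(v) - 24*v^3*cos(2*v) - 45*v^2*sin(v)/4 - 72*v^2*sin(2*v) + 423*v^2*sin(3*v)/4 + 93*v*cos(v) + 240*v*cos(2*v)^2 + 10*v*cos(2*v) - 141*v*cos(3*v) - 150*v + 183*sin(v)/2 - 26*sin(2*v) - 317*sin(3*v)/2 + 60*sin(4*v)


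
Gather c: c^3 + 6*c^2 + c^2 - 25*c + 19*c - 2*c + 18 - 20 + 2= c^3 + 7*c^2 - 8*c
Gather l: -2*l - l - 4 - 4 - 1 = -3*l - 9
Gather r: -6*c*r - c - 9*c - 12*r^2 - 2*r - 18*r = -10*c - 12*r^2 + r*(-6*c - 20)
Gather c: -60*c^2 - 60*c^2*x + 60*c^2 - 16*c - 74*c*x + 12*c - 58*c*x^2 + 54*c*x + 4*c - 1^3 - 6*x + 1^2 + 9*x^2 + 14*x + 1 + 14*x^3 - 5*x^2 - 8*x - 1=-60*c^2*x + c*(-58*x^2 - 20*x) + 14*x^3 + 4*x^2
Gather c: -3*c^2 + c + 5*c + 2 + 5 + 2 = -3*c^2 + 6*c + 9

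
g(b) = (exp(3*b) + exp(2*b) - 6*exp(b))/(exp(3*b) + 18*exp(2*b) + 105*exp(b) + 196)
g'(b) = (-3*exp(3*b) - 36*exp(2*b) - 105*exp(b))*(exp(3*b) + exp(2*b) - 6*exp(b))/(exp(3*b) + 18*exp(2*b) + 105*exp(b) + 196)^2 + (3*exp(3*b) + 2*exp(2*b) - 6*exp(b))/(exp(3*b) + 18*exp(2*b) + 105*exp(b) + 196) = (17*exp(3*b) + 103*exp(2*b) + 80*exp(b) - 168)*exp(b)/(exp(5*b) + 29*exp(4*b) + 331*exp(3*b) + 1855*exp(2*b) + 5096*exp(b) + 5488)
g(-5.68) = -0.00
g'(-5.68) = -0.00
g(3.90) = 0.72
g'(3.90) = 0.22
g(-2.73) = -0.00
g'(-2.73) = -0.00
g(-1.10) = -0.01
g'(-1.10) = -0.01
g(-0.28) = -0.01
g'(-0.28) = -0.00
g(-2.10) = -0.00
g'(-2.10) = -0.00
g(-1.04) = -0.01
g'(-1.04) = -0.01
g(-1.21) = -0.01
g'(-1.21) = -0.01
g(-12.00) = 0.00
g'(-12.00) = 0.00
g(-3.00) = 0.00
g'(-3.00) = 0.00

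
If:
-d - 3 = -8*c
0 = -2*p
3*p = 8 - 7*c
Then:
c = 8/7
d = 43/7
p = 0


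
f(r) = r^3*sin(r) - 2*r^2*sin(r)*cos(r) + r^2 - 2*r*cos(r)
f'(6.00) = 129.63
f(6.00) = -16.56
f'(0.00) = -2.00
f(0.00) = 0.00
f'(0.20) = -1.68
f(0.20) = -0.37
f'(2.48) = 10.68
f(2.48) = 25.40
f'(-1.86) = 0.13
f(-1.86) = 6.67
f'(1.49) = 16.60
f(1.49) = 4.92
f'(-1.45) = -3.50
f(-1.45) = 5.98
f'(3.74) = -79.13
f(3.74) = -22.32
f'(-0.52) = -3.95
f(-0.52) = 1.48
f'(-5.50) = -63.32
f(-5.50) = -109.59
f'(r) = r^3*cos(r) + 2*r^2*sin(r)^2 + 3*r^2*sin(r) - 2*r^2*cos(r)^2 - 4*r*sin(r)*cos(r) + 2*r*sin(r) + 2*r - 2*cos(r)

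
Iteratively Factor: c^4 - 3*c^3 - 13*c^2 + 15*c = (c - 1)*(c^3 - 2*c^2 - 15*c) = (c - 1)*(c + 3)*(c^2 - 5*c) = (c - 5)*(c - 1)*(c + 3)*(c)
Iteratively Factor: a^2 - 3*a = (a)*(a - 3)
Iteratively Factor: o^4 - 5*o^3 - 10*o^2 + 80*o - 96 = (o - 2)*(o^3 - 3*o^2 - 16*o + 48) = (o - 3)*(o - 2)*(o^2 - 16) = (o - 3)*(o - 2)*(o + 4)*(o - 4)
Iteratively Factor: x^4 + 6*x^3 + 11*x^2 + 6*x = (x + 3)*(x^3 + 3*x^2 + 2*x) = (x + 2)*(x + 3)*(x^2 + x) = x*(x + 2)*(x + 3)*(x + 1)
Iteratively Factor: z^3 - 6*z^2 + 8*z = (z - 2)*(z^2 - 4*z) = (z - 4)*(z - 2)*(z)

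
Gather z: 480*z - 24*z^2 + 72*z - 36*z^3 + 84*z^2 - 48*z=-36*z^3 + 60*z^2 + 504*z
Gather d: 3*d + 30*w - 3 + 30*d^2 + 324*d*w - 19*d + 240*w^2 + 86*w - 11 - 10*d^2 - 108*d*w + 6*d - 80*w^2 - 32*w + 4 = 20*d^2 + d*(216*w - 10) + 160*w^2 + 84*w - 10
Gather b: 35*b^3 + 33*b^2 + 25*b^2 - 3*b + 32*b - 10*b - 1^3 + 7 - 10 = 35*b^3 + 58*b^2 + 19*b - 4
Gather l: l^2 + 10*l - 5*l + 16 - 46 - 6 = l^2 + 5*l - 36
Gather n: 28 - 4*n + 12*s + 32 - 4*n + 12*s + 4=-8*n + 24*s + 64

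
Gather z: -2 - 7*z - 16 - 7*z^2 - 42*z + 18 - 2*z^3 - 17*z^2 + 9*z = -2*z^3 - 24*z^2 - 40*z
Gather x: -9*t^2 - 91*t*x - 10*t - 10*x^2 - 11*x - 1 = -9*t^2 - 10*t - 10*x^2 + x*(-91*t - 11) - 1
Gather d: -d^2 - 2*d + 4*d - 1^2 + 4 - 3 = -d^2 + 2*d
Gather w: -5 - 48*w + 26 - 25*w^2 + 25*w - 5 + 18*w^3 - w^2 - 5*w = 18*w^3 - 26*w^2 - 28*w + 16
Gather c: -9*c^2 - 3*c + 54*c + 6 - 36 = -9*c^2 + 51*c - 30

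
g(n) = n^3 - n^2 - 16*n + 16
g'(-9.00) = 245.00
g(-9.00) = -650.00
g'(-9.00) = 245.00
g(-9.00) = -650.00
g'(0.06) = -16.11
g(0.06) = 15.04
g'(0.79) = -15.71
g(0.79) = 3.23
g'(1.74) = -10.40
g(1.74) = -9.60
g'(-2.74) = 12.00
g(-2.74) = 31.76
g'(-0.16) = -15.60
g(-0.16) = 18.53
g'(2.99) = 4.84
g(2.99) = -14.05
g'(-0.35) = -14.93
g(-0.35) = 21.43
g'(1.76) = -10.23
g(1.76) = -9.81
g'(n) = 3*n^2 - 2*n - 16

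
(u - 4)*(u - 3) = u^2 - 7*u + 12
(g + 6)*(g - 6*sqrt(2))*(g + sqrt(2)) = g^3 - 5*sqrt(2)*g^2 + 6*g^2 - 30*sqrt(2)*g - 12*g - 72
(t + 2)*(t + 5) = t^2 + 7*t + 10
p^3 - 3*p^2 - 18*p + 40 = (p - 5)*(p - 2)*(p + 4)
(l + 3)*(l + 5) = l^2 + 8*l + 15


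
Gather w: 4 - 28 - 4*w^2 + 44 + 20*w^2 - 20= 16*w^2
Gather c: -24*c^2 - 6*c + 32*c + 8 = -24*c^2 + 26*c + 8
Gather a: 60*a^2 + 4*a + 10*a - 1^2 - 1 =60*a^2 + 14*a - 2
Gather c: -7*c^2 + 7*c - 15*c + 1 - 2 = -7*c^2 - 8*c - 1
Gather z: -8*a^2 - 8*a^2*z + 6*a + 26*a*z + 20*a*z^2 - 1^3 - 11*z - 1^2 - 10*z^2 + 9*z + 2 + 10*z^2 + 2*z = -8*a^2 + 20*a*z^2 + 6*a + z*(-8*a^2 + 26*a)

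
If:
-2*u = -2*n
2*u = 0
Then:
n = 0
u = 0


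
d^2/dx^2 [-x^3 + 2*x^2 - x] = 4 - 6*x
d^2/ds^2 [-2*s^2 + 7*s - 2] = -4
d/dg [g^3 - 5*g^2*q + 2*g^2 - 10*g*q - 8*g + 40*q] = 3*g^2 - 10*g*q + 4*g - 10*q - 8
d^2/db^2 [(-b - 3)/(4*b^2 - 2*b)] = (b*(2*b - 1)*(6*b + 5) - (b + 3)*(4*b - 1)^2)/(b^3*(2*b - 1)^3)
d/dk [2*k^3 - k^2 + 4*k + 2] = 6*k^2 - 2*k + 4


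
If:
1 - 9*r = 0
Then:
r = 1/9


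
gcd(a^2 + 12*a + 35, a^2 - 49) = a + 7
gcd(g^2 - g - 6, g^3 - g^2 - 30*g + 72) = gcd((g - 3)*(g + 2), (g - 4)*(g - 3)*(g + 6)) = g - 3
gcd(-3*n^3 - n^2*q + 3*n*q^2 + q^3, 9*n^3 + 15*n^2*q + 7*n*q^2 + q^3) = 3*n^2 + 4*n*q + q^2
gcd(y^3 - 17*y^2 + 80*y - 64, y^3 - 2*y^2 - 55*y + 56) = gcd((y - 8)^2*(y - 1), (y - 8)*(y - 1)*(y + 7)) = y^2 - 9*y + 8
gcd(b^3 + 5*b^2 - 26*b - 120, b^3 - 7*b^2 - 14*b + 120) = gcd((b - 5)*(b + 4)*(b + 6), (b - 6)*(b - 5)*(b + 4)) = b^2 - b - 20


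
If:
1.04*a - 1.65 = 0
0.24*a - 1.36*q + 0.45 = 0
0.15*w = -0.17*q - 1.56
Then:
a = 1.59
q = 0.61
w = -11.09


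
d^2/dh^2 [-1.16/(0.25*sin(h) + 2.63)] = (0.0725*sin(h)^2 - 0.7627*sin(h) - 0.145)/(0.25*sin(h) + 2.63)^3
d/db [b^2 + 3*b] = 2*b + 3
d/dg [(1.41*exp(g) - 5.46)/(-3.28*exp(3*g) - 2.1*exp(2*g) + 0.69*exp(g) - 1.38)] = (9.2496*exp(3*g) - 50.7654*exp(2*g) - 22.932*exp(g) + 1.8216)*exp(g)/(10.7584*exp(6*g) + 13.776*exp(5*g) - 0.1164*exp(4*g) + 6.1548*exp(3*g) + 6.2721*exp(2*g) - 1.9044*exp(g) + 1.9044)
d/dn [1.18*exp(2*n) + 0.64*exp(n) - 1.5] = (2.36*exp(n) + 0.64)*exp(n)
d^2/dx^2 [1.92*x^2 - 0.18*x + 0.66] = 3.84000000000000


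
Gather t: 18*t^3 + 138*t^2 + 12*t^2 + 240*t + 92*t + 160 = 18*t^3 + 150*t^2 + 332*t + 160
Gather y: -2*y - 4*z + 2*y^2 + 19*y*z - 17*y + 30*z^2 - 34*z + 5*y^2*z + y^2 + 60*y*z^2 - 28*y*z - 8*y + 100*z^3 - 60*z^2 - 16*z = y^2*(5*z + 3) + y*(60*z^2 - 9*z - 27) + 100*z^3 - 30*z^2 - 54*z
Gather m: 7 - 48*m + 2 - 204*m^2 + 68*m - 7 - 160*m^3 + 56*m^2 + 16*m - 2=-160*m^3 - 148*m^2 + 36*m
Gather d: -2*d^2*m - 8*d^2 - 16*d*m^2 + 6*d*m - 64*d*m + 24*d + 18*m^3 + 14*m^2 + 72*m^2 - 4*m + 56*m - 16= d^2*(-2*m - 8) + d*(-16*m^2 - 58*m + 24) + 18*m^3 + 86*m^2 + 52*m - 16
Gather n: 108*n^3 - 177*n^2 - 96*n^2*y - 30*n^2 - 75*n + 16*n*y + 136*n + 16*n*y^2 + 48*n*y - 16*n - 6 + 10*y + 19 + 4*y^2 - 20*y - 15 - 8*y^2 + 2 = 108*n^3 + n^2*(-96*y - 207) + n*(16*y^2 + 64*y + 45) - 4*y^2 - 10*y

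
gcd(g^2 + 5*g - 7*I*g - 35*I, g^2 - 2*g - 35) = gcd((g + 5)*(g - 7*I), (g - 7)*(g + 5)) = g + 5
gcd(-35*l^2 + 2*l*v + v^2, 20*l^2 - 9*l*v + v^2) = -5*l + v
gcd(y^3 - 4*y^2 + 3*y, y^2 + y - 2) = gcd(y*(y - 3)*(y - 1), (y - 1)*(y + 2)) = y - 1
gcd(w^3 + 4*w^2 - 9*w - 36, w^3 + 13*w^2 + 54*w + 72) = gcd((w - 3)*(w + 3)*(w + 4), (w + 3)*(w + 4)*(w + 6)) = w^2 + 7*w + 12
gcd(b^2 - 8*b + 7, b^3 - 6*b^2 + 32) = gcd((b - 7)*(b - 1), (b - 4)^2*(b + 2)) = 1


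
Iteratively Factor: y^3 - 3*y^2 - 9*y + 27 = (y + 3)*(y^2 - 6*y + 9) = (y - 3)*(y + 3)*(y - 3)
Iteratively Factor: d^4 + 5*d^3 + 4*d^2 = (d + 4)*(d^3 + d^2) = d*(d + 4)*(d^2 + d) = d^2*(d + 4)*(d + 1)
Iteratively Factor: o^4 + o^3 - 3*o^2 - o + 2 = (o + 2)*(o^3 - o^2 - o + 1) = (o - 1)*(o + 2)*(o^2 - 1) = (o - 1)^2*(o + 2)*(o + 1)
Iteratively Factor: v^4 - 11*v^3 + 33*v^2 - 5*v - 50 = (v - 5)*(v^3 - 6*v^2 + 3*v + 10) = (v - 5)*(v + 1)*(v^2 - 7*v + 10) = (v - 5)*(v - 2)*(v + 1)*(v - 5)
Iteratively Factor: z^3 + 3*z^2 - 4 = (z - 1)*(z^2 + 4*z + 4) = (z - 1)*(z + 2)*(z + 2)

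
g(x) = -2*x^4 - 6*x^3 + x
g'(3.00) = -377.00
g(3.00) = -321.00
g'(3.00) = -377.00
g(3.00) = -321.00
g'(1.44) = -60.21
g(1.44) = -25.08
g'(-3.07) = 62.83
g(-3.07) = -7.12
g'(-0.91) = -7.88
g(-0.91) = 2.24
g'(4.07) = -836.52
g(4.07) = -949.24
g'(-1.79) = -10.79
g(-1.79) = 12.09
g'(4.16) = -886.43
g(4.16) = -1026.76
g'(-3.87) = 195.10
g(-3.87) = -104.72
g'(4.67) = -1206.34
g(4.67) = -1557.67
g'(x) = -8*x^3 - 18*x^2 + 1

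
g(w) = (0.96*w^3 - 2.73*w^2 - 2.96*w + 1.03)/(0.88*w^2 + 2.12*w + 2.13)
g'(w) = (-1.76*w - 2.12)*(0.96*w^3 - 2.73*w^2 - 2.96*w + 1.03)/(0.88*w^2 + 2.12*w + 2.13)^2 + (2.88*w^2 - 5.46*w - 2.96)/(0.88*w^2 + 2.12*w + 2.13) = (0.8448*w^4 + 4.0704*w^3 + 2.9516*w^2 - 13.4426*w - 8.4884)/(0.7744*w^4 + 3.7312*w^3 + 8.2432*w^2 + 9.0312*w + 4.5369)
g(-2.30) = -9.58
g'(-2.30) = 3.34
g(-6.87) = -14.39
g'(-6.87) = 0.93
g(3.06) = -0.36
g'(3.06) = 0.59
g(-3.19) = -11.21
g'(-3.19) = 1.06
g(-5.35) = -13.04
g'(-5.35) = 0.85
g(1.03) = -0.74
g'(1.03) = -0.50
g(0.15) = 0.21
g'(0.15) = -1.71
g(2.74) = -0.54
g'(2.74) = 0.51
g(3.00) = -0.40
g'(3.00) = 0.58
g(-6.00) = -13.60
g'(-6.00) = 0.89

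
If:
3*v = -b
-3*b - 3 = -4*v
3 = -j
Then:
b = -9/13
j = -3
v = 3/13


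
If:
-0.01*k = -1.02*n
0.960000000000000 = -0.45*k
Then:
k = -2.13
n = -0.02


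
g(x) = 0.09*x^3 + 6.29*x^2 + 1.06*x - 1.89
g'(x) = 0.27*x^2 + 12.58*x + 1.06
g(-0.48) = -0.96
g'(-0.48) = -4.92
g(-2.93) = 46.74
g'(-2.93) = -33.48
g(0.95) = 4.87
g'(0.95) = 13.25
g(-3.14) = 54.01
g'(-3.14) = -35.78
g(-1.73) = 14.64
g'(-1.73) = -19.90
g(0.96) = 5.00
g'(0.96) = 13.39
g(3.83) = 99.49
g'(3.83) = 53.20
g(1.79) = 20.68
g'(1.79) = 24.44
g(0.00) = -1.89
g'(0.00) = 1.06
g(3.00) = 60.33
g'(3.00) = 41.23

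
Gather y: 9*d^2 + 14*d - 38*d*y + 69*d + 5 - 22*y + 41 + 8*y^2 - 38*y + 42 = 9*d^2 + 83*d + 8*y^2 + y*(-38*d - 60) + 88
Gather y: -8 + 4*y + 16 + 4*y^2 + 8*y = 4*y^2 + 12*y + 8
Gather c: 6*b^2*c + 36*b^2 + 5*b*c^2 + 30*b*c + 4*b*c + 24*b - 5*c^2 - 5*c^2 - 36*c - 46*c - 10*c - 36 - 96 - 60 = 36*b^2 + 24*b + c^2*(5*b - 10) + c*(6*b^2 + 34*b - 92) - 192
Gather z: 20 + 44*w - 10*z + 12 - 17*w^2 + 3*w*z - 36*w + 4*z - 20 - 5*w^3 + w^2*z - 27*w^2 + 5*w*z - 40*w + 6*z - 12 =-5*w^3 - 44*w^2 - 32*w + z*(w^2 + 8*w)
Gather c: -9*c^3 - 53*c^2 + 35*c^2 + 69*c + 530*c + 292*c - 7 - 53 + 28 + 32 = -9*c^3 - 18*c^2 + 891*c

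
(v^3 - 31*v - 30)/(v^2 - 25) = (v^2 - 5*v - 6)/(v - 5)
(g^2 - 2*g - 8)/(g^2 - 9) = (g^2 - 2*g - 8)/(g^2 - 9)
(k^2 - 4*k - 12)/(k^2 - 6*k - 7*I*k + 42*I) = (k + 2)/(k - 7*I)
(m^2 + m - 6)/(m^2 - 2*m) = (m + 3)/m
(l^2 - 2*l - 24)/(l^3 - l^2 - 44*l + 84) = (l + 4)/(l^2 + 5*l - 14)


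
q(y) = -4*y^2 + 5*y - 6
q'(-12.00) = 101.00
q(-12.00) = -642.00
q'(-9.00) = 77.00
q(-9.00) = -375.00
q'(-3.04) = 29.32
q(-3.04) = -58.17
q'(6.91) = -50.28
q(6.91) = -162.44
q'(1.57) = -7.56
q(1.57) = -8.01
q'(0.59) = 0.28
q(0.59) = -4.44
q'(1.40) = -6.20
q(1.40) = -6.84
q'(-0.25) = 7.00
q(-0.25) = -7.50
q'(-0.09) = 5.72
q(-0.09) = -6.48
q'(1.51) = -7.08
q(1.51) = -7.57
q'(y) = 5 - 8*y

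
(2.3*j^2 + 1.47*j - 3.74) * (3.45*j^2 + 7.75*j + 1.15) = 7.935*j^4 + 22.8965*j^3 + 1.1345*j^2 - 27.2945*j - 4.301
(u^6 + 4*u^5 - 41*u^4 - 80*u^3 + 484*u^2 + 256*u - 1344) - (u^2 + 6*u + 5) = u^6 + 4*u^5 - 41*u^4 - 80*u^3 + 483*u^2 + 250*u - 1349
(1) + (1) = 2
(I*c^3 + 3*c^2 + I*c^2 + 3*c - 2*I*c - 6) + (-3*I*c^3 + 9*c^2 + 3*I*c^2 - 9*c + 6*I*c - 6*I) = -2*I*c^3 + 12*c^2 + 4*I*c^2 - 6*c + 4*I*c - 6 - 6*I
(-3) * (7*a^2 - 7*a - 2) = -21*a^2 + 21*a + 6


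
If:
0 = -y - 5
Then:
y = -5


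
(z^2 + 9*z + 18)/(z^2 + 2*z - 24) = (z + 3)/(z - 4)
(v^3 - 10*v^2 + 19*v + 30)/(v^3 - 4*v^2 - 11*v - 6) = (v - 5)/(v + 1)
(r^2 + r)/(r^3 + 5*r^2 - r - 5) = r/(r^2 + 4*r - 5)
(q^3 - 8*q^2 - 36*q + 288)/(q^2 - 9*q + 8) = (q^2 - 36)/(q - 1)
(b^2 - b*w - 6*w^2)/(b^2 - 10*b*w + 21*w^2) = (-b - 2*w)/(-b + 7*w)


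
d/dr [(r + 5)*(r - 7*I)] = 2*r + 5 - 7*I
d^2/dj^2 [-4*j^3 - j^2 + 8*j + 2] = -24*j - 2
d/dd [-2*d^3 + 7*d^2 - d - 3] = -6*d^2 + 14*d - 1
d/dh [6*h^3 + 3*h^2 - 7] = 6*h*(3*h + 1)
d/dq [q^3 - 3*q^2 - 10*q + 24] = 3*q^2 - 6*q - 10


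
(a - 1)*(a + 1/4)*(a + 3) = a^3 + 9*a^2/4 - 5*a/2 - 3/4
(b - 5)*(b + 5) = b^2 - 25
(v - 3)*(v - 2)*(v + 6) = v^3 + v^2 - 24*v + 36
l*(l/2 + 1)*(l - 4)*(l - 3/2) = l^4/2 - 7*l^3/4 - 5*l^2/2 + 6*l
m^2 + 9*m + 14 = (m + 2)*(m + 7)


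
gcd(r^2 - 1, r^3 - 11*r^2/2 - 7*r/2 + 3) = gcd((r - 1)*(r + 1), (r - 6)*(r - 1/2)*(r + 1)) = r + 1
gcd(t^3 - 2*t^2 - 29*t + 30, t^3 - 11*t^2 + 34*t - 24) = t^2 - 7*t + 6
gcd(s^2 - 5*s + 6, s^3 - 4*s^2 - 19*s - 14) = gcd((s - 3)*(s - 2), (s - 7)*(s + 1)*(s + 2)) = 1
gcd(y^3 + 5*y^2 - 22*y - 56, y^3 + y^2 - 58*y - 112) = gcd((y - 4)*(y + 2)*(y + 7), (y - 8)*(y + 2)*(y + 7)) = y^2 + 9*y + 14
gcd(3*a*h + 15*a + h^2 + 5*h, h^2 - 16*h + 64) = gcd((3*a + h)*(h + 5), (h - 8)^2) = 1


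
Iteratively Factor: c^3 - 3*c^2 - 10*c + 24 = (c - 4)*(c^2 + c - 6) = (c - 4)*(c + 3)*(c - 2)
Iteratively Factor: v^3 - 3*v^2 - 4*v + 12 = (v - 3)*(v^2 - 4) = (v - 3)*(v + 2)*(v - 2)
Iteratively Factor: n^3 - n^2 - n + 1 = (n - 1)*(n^2 - 1) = (n - 1)*(n + 1)*(n - 1)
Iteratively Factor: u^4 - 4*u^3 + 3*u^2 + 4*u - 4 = (u + 1)*(u^3 - 5*u^2 + 8*u - 4) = (u - 2)*(u + 1)*(u^2 - 3*u + 2) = (u - 2)*(u - 1)*(u + 1)*(u - 2)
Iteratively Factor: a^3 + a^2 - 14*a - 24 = (a + 2)*(a^2 - a - 12) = (a - 4)*(a + 2)*(a + 3)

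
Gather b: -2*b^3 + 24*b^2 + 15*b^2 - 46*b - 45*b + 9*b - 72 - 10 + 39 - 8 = -2*b^3 + 39*b^2 - 82*b - 51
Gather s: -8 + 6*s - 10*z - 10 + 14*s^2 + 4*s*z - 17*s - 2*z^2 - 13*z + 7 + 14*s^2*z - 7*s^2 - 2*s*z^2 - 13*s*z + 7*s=s^2*(14*z + 7) + s*(-2*z^2 - 9*z - 4) - 2*z^2 - 23*z - 11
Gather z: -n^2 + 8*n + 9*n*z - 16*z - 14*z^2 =-n^2 + 8*n - 14*z^2 + z*(9*n - 16)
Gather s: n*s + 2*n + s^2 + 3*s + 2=2*n + s^2 + s*(n + 3) + 2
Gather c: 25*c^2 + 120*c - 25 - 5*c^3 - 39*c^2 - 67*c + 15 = -5*c^3 - 14*c^2 + 53*c - 10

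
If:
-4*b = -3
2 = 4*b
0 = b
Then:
No Solution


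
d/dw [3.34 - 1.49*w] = -1.49000000000000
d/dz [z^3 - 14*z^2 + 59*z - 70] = 3*z^2 - 28*z + 59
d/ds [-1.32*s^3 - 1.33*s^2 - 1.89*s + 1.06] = -3.96*s^2 - 2.66*s - 1.89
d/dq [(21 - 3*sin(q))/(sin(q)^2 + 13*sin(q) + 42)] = 3*(sin(q)^2 - 14*sin(q) - 133)*cos(q)/(sin(q)^2 + 13*sin(q) + 42)^2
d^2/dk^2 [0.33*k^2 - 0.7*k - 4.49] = 0.660000000000000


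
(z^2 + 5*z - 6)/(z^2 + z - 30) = (z - 1)/(z - 5)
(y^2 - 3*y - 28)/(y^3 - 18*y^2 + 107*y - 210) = (y + 4)/(y^2 - 11*y + 30)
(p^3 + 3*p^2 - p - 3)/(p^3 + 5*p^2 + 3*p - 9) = (p + 1)/(p + 3)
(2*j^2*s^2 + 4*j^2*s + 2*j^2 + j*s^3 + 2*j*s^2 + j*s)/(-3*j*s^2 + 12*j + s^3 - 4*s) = j*(2*j*s^2 + 4*j*s + 2*j + s^3 + 2*s^2 + s)/(-3*j*s^2 + 12*j + s^3 - 4*s)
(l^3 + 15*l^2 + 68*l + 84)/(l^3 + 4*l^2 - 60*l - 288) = (l^2 + 9*l + 14)/(l^2 - 2*l - 48)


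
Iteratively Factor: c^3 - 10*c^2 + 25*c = (c - 5)*(c^2 - 5*c) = (c - 5)^2*(c)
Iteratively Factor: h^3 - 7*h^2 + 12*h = (h)*(h^2 - 7*h + 12) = h*(h - 4)*(h - 3)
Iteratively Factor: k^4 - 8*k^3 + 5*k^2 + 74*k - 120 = (k - 4)*(k^3 - 4*k^2 - 11*k + 30) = (k - 4)*(k + 3)*(k^2 - 7*k + 10) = (k - 5)*(k - 4)*(k + 3)*(k - 2)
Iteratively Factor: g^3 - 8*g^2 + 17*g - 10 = (g - 1)*(g^2 - 7*g + 10) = (g - 2)*(g - 1)*(g - 5)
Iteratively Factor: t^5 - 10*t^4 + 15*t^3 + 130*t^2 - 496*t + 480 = (t + 4)*(t^4 - 14*t^3 + 71*t^2 - 154*t + 120) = (t - 5)*(t + 4)*(t^3 - 9*t^2 + 26*t - 24) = (t - 5)*(t - 2)*(t + 4)*(t^2 - 7*t + 12) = (t - 5)*(t - 4)*(t - 2)*(t + 4)*(t - 3)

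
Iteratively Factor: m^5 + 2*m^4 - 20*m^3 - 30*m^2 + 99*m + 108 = (m - 3)*(m^4 + 5*m^3 - 5*m^2 - 45*m - 36) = (m - 3)*(m + 3)*(m^3 + 2*m^2 - 11*m - 12) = (m - 3)*(m + 1)*(m + 3)*(m^2 + m - 12) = (m - 3)*(m + 1)*(m + 3)*(m + 4)*(m - 3)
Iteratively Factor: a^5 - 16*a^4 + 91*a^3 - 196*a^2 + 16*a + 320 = (a - 4)*(a^4 - 12*a^3 + 43*a^2 - 24*a - 80) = (a - 5)*(a - 4)*(a^3 - 7*a^2 + 8*a + 16) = (a - 5)*(a - 4)^2*(a^2 - 3*a - 4) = (a - 5)*(a - 4)^3*(a + 1)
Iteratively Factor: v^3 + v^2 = (v)*(v^2 + v) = v^2*(v + 1)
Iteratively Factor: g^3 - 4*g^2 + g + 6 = (g - 3)*(g^2 - g - 2) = (g - 3)*(g - 2)*(g + 1)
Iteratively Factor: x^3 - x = (x - 1)*(x^2 + x) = x*(x - 1)*(x + 1)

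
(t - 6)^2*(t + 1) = t^3 - 11*t^2 + 24*t + 36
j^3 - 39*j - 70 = (j - 7)*(j + 2)*(j + 5)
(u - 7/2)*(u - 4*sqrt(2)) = u^2 - 4*sqrt(2)*u - 7*u/2 + 14*sqrt(2)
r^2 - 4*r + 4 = (r - 2)^2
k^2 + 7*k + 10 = (k + 2)*(k + 5)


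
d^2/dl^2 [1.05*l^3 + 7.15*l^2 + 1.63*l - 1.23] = 6.3*l + 14.3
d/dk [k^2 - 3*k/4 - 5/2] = 2*k - 3/4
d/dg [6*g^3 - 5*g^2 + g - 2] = 18*g^2 - 10*g + 1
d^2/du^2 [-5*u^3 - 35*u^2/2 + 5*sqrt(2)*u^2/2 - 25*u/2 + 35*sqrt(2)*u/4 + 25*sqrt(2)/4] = -30*u - 35 + 5*sqrt(2)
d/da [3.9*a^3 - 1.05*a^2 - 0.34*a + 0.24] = 11.7*a^2 - 2.1*a - 0.34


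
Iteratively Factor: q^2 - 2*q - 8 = (q + 2)*(q - 4)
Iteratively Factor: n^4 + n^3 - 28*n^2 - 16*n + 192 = (n + 4)*(n^3 - 3*n^2 - 16*n + 48) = (n + 4)^2*(n^2 - 7*n + 12) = (n - 4)*(n + 4)^2*(n - 3)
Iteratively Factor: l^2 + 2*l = (l)*(l + 2)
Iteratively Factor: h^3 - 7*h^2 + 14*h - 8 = (h - 1)*(h^2 - 6*h + 8) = (h - 4)*(h - 1)*(h - 2)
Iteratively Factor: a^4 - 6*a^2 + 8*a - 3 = (a + 3)*(a^3 - 3*a^2 + 3*a - 1) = (a - 1)*(a + 3)*(a^2 - 2*a + 1) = (a - 1)^2*(a + 3)*(a - 1)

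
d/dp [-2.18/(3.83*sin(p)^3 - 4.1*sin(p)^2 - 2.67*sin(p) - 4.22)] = (25.0482*sin(p)^2 - 17.876*sin(p) - 5.8206)*cos(p)/(-3.83*sin(p)^3 + 4.1*sin(p)^2 + 2.67*sin(p) + 4.22)^2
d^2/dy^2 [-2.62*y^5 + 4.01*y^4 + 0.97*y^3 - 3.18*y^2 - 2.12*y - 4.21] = -52.4*y^3 + 48.12*y^2 + 5.82*y - 6.36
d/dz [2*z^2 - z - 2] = 4*z - 1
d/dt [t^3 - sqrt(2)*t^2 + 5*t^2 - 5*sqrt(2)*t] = 3*t^2 - 2*sqrt(2)*t + 10*t - 5*sqrt(2)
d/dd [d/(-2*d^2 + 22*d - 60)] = (d^2 - 30)/(2*(d^4 - 22*d^3 + 181*d^2 - 660*d + 900))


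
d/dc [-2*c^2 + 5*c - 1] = 5 - 4*c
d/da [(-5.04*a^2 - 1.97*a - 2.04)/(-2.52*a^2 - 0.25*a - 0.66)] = (-3.7044*a^2 - 3.6288*a + 0.7902)/(6.3504*a^4 + 1.26*a^3 + 3.3889*a^2 + 0.33*a + 0.4356)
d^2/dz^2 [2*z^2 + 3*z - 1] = 4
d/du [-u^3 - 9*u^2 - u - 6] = -3*u^2 - 18*u - 1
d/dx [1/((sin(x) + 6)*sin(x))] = -2*(sin(x) + 3)*cos(x)/((sin(x) + 6)^2*sin(x)^2)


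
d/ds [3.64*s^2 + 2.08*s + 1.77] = 7.28*s + 2.08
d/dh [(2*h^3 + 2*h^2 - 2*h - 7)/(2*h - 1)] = 2*(4*h^3 - h^2 - 2*h + 8)/(4*h^2 - 4*h + 1)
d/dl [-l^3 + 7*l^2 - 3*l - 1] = -3*l^2 + 14*l - 3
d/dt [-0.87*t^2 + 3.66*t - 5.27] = 3.66 - 1.74*t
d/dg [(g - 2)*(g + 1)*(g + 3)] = 3*g^2 + 4*g - 5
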